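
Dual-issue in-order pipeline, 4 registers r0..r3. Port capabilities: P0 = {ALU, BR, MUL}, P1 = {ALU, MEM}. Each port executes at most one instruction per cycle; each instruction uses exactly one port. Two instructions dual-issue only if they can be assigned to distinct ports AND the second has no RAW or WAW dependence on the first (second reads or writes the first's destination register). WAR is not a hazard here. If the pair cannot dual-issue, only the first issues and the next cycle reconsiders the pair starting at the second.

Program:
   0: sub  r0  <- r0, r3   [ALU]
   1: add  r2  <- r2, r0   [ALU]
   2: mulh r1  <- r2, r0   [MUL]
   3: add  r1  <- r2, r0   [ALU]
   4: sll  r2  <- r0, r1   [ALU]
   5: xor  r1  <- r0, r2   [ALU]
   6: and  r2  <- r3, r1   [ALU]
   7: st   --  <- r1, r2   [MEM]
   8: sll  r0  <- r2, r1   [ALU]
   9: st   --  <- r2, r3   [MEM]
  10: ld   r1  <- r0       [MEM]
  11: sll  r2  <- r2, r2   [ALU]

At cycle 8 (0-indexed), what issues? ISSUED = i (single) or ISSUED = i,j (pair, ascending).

t=0 i0:sub ; RAW r0
t=1 i1:add ; RAW r2
t=2 i2:mulh ; WAW r1
t=3 i3:add ; RAW r1
t=4 i4:sll ; RAW r2
t=5 i5:xor ; RAW r1
t=6 i6:and ; RAW r2
t=7 i7+i8:st sll ; pair
t=8 i9:st ; no-port MEM/MEM
t=9 i10+i11:ld sll ; pair

ISSUED = 9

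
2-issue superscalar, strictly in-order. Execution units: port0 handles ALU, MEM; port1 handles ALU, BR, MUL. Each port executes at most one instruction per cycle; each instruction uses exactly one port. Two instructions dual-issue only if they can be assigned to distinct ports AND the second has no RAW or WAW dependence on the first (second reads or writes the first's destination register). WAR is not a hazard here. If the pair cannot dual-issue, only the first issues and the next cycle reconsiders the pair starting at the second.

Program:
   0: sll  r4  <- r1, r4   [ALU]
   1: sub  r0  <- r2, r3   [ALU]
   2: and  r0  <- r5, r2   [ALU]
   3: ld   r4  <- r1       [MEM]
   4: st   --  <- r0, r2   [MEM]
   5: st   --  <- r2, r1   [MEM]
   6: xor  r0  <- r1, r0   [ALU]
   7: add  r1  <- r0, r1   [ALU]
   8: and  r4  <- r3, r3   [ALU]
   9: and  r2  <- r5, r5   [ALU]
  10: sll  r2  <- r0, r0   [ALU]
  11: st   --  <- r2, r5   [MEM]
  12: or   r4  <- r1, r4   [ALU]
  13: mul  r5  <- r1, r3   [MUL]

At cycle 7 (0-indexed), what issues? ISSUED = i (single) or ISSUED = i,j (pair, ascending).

ISSUED = 11,12

#0 head=0: sll.ALU sub.ALU i0,i1 2-wide
#1 head=2: and.ALU ld.MEM i2,i3 2-wide
#2 head=4: st.MEM i4 no-port MEM/MEM
#3 head=5: st.MEM xor.ALU i5,i6 2-wide
#4 head=7: add.ALU and.ALU i7,i8 2-wide
#5 head=9: and.ALU i9 WAW r2
#6 head=10: sll.ALU i10 RAW r2
#7 head=11: st.MEM or.ALU i11,i12 2-wide
#8 head=13: mul.MUL i13 tail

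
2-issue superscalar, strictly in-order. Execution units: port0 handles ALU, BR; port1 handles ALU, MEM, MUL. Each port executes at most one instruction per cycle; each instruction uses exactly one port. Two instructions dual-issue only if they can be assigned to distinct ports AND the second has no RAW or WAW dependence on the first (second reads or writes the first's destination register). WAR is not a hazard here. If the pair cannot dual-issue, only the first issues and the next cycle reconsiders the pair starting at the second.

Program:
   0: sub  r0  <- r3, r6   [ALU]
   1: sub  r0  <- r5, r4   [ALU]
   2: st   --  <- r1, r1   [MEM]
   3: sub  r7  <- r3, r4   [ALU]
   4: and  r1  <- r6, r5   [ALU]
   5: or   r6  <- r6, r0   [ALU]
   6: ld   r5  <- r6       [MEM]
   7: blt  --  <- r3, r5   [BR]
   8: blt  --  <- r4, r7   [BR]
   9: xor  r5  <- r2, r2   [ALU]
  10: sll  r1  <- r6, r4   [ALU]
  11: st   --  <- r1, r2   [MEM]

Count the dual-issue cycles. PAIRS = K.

  cy0 -> i0 (sub) WAW r0
  cy1 -> i1&i2 (sub+st) dual
  cy2 -> i3&i4 (sub+and) dual
  cy3 -> i5 (or) RAW r6
  cy4 -> i6 (ld) RAW r5
  cy5 -> i7 (blt) no-port BR/BR
  cy6 -> i8&i9 (blt+xor) dual
  cy7 -> i10 (sll) RAW r1
  cy8 -> i11 (st) tail

PAIRS = 3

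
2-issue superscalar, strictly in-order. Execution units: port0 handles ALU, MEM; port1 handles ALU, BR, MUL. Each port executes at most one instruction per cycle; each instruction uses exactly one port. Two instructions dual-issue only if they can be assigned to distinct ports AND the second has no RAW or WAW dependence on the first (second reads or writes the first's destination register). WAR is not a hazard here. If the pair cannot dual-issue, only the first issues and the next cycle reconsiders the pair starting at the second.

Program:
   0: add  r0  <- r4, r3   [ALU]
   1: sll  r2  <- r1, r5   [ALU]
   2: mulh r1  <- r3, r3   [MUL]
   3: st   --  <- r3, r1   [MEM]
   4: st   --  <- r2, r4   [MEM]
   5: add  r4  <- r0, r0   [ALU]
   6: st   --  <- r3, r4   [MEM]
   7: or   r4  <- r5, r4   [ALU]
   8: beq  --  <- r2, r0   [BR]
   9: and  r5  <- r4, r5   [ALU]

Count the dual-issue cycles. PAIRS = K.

PAIRS = 4

t=0 i0/i1:add sll ; dual
t=1 i2:mulh ; RAW r1
t=2 i3:st ; no-port MEM/MEM
t=3 i4/i5:st add ; dual
t=4 i6/i7:st or ; dual
t=5 i8/i9:beq and ; dual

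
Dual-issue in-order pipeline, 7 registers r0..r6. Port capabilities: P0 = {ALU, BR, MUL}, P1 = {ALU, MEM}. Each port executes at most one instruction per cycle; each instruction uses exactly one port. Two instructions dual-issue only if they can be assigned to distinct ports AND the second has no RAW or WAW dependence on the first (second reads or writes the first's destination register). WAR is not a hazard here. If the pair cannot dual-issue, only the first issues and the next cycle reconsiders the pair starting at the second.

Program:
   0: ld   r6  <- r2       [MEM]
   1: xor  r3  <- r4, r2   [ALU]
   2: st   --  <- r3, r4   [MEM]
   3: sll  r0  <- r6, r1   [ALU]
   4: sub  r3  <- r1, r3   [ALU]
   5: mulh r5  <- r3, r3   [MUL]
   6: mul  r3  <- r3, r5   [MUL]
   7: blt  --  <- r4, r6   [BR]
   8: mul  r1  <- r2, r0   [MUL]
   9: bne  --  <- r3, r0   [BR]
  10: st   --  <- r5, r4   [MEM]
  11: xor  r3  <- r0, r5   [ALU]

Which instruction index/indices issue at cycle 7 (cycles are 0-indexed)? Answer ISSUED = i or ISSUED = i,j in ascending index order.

ISSUED = 9,10

[0] i0+i1  ld.MEM xor.ALU  -- dual
[1] i2+i3  st.MEM sll.ALU  -- dual
[2] i4  sub.ALU  -- RAW r3
[3] i5  mulh.MUL  -- no-port MUL/MUL
[4] i6  mul.MUL  -- no-port MUL/BR
[5] i7  blt.BR  -- no-port BR/MUL
[6] i8  mul.MUL  -- no-port MUL/BR
[7] i9+i10  bne.BR st.MEM  -- dual
[8] i11  xor.ALU  -- tail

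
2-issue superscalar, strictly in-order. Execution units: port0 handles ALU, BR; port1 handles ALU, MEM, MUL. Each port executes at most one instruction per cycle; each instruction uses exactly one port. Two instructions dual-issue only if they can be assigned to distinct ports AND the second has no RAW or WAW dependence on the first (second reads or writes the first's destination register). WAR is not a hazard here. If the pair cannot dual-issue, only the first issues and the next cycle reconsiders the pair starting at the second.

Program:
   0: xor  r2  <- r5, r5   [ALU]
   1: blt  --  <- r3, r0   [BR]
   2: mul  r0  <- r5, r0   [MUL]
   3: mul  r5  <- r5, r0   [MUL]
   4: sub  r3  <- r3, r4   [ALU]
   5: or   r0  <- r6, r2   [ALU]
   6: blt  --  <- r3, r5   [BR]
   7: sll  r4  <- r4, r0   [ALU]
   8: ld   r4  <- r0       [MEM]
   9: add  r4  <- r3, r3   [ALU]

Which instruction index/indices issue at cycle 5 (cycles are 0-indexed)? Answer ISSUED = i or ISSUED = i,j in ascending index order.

c0: i0&i1 xor;blt  pair
c1: i2 mul  no-port MUL/MUL
c2: i3&i4 mul;sub  pair
c3: i5&i6 or;blt  pair
c4: i7 sll  WAW r4
c5: i8 ld  WAW r4
c6: i9 add  tail

ISSUED = 8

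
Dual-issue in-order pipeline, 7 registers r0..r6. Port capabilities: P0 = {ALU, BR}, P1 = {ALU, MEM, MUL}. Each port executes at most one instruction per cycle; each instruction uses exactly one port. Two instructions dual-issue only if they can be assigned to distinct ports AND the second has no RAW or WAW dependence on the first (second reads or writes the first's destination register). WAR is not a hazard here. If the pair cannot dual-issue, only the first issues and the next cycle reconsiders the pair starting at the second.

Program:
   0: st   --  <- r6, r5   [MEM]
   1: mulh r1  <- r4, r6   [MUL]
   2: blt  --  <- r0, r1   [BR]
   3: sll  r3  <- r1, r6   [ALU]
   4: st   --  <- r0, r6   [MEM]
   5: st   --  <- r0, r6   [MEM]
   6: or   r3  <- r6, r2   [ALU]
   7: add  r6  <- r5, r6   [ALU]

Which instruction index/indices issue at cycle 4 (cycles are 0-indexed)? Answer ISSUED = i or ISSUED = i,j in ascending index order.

ISSUED = 5,6

c0: i0 st  no-port MEM/MUL
c1: i1 mulh  RAW r1
c2: i2/i3 blt;sll  dual
c3: i4 st  no-port MEM/MEM
c4: i5/i6 st;or  dual
c5: i7 add  tail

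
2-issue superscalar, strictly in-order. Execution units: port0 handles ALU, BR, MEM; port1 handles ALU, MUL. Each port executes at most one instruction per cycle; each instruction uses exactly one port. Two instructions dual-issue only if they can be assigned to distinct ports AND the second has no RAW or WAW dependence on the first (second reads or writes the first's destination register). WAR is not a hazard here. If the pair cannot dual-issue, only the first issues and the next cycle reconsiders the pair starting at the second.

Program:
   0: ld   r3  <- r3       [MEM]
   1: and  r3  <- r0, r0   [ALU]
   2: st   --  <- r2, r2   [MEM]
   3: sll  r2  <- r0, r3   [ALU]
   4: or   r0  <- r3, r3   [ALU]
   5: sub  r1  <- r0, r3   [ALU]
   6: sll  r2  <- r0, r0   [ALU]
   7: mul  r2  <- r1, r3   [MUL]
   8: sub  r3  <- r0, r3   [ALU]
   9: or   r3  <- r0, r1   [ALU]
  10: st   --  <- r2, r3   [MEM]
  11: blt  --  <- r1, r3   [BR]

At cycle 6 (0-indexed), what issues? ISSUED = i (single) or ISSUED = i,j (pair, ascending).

ISSUED = 10

  cy0 -> i0 (ld.MEM) WAW r3
  cy1 -> i1+i2 (and.ALU;st.MEM) pair
  cy2 -> i3+i4 (sll.ALU;or.ALU) pair
  cy3 -> i5+i6 (sub.ALU;sll.ALU) pair
  cy4 -> i7+i8 (mul.MUL;sub.ALU) pair
  cy5 -> i9 (or.ALU) RAW r3
  cy6 -> i10 (st.MEM) no-port MEM/BR
  cy7 -> i11 (blt.BR) tail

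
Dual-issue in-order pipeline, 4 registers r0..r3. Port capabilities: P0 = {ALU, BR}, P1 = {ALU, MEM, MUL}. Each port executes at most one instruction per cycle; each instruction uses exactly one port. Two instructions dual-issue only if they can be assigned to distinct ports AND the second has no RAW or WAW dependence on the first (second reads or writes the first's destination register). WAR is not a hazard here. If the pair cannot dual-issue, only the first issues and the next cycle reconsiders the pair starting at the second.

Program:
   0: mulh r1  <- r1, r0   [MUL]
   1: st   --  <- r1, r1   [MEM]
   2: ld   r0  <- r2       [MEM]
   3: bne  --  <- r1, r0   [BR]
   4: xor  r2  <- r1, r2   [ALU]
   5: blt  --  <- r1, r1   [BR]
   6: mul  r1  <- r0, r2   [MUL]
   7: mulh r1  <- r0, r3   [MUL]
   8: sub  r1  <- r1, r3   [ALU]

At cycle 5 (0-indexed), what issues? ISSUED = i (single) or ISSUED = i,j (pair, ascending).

ISSUED = 7

  cy0 -> i0 (mulh.MUL) no-port MUL/MEM
  cy1 -> i1 (st.MEM) no-port MEM/MEM
  cy2 -> i2 (ld.MEM) RAW r0
  cy3 -> i3,i4 (bne.BR+xor.ALU) dual
  cy4 -> i5,i6 (blt.BR+mul.MUL) dual
  cy5 -> i7 (mulh.MUL) RAW+WAW r1
  cy6 -> i8 (sub.ALU) tail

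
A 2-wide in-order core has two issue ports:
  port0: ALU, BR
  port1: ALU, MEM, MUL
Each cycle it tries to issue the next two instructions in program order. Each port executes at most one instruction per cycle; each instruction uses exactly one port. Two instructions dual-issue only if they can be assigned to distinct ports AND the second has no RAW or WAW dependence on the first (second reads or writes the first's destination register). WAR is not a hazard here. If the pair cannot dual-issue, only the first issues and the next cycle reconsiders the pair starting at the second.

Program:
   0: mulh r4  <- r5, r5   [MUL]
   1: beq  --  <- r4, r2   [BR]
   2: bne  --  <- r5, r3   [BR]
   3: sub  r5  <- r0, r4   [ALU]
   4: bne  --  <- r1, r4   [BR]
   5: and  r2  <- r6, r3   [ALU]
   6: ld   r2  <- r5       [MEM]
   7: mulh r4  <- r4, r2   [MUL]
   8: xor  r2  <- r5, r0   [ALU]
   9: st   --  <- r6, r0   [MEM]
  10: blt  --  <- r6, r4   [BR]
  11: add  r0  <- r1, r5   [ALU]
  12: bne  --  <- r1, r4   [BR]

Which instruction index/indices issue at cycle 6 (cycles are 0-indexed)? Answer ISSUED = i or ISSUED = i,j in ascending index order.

ISSUED = 9,10

c0: i0 mulh  RAW r4
c1: i1 beq  no-port BR/BR
c2: i2/i3 bne/sub  dual
c3: i4/i5 bne/and  dual
c4: i6 ld  no-port MEM/MUL
c5: i7/i8 mulh/xor  dual
c6: i9/i10 st/blt  dual
c7: i11/i12 add/bne  dual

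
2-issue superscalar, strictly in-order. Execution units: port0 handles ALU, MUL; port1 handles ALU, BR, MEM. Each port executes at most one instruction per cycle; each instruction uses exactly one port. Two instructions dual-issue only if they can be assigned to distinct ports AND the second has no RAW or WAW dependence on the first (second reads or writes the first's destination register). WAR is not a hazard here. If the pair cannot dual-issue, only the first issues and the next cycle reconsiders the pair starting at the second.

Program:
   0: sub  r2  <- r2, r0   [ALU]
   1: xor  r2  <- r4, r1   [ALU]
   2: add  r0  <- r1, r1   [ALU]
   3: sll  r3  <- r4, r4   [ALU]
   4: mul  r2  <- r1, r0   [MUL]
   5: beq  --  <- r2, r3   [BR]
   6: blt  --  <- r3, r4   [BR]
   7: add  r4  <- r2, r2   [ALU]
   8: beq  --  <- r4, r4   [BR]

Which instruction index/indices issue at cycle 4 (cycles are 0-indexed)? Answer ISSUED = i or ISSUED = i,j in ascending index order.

t=0 i0:sub ; WAW r2
t=1 i1+i2:xor;add ; pair
t=2 i3+i4:sll;mul ; pair
t=3 i5:beq ; no-port BR/BR
t=4 i6+i7:blt;add ; pair
t=5 i8:beq ; tail

ISSUED = 6,7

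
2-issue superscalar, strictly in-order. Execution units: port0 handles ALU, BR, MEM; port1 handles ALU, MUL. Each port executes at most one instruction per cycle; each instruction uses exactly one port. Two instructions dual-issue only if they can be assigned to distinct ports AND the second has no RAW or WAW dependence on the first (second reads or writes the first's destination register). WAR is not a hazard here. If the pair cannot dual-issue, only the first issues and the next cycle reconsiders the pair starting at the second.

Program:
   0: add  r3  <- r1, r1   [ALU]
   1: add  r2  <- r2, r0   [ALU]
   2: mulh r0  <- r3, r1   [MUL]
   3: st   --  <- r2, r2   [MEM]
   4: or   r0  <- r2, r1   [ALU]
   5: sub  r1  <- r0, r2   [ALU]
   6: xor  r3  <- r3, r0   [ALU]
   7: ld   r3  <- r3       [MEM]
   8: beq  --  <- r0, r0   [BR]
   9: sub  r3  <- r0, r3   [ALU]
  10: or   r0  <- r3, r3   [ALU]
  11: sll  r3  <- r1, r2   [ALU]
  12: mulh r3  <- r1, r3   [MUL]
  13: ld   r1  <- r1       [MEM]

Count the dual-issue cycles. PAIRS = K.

[0] i0,i1  add;add  -- pair
[1] i2,i3  mulh;st  -- pair
[2] i4  or  -- RAW r0
[3] i5,i6  sub;xor  -- pair
[4] i7  ld  -- no-port MEM/BR
[5] i8,i9  beq;sub  -- pair
[6] i10,i11  or;sll  -- pair
[7] i12,i13  mulh;ld  -- pair

PAIRS = 6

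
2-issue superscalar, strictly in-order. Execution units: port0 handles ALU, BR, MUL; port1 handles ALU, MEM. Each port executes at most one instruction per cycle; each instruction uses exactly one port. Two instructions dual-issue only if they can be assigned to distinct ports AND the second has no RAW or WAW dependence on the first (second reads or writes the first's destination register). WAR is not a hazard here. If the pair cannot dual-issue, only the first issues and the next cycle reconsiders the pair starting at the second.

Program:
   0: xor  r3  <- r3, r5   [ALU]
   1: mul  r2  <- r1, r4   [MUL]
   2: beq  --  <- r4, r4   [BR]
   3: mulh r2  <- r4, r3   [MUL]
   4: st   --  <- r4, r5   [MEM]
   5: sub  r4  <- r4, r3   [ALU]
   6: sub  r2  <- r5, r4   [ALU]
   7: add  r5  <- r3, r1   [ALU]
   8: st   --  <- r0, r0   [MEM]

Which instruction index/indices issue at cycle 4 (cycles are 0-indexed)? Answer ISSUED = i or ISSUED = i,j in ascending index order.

t=0 i0/i1:xor/mul ; pair
t=1 i2:beq ; no-port BR/MUL
t=2 i3/i4:mulh/st ; pair
t=3 i5:sub ; RAW r4
t=4 i6/i7:sub/add ; pair
t=5 i8:st ; tail

ISSUED = 6,7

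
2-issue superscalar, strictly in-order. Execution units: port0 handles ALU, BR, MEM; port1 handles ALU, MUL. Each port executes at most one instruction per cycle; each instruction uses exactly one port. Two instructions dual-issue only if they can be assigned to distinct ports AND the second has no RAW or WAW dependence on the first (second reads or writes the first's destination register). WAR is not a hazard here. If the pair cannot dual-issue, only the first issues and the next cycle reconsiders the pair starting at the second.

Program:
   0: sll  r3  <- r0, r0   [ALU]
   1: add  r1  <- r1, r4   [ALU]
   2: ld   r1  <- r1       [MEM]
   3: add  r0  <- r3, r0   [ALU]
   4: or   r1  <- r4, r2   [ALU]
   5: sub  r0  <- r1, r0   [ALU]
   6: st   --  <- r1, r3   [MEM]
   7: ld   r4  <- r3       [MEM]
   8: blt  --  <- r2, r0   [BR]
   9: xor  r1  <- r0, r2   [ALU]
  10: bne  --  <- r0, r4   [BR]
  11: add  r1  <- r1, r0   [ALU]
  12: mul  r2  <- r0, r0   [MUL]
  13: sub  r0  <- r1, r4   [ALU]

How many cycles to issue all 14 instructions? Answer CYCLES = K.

CYCLES = 8

c0: i0&i1 sll.ALU+add.ALU  2-wide
c1: i2&i3 ld.MEM+add.ALU  2-wide
c2: i4 or.ALU  RAW r1
c3: i5&i6 sub.ALU+st.MEM  2-wide
c4: i7 ld.MEM  no-port MEM/BR
c5: i8&i9 blt.BR+xor.ALU  2-wide
c6: i10&i11 bne.BR+add.ALU  2-wide
c7: i12&i13 mul.MUL+sub.ALU  2-wide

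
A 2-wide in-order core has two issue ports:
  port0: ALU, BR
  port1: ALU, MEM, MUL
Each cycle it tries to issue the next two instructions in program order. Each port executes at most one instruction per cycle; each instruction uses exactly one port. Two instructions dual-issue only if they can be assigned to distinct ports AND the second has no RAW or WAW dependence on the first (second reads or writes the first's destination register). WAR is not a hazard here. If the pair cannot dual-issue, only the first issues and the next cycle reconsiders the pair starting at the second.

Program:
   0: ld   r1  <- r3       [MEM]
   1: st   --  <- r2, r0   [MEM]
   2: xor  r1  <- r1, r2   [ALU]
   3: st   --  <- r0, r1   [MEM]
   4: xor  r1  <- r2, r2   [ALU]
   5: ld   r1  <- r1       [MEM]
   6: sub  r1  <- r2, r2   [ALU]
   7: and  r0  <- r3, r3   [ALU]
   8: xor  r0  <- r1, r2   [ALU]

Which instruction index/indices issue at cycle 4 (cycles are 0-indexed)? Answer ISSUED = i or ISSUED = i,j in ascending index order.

#0 head=0: ld i0 no-port MEM/MEM
#1 head=1: st/xor i1/i2 2-wide
#2 head=3: st/xor i3/i4 2-wide
#3 head=5: ld i5 WAW r1
#4 head=6: sub/and i6/i7 2-wide
#5 head=8: xor i8 tail

ISSUED = 6,7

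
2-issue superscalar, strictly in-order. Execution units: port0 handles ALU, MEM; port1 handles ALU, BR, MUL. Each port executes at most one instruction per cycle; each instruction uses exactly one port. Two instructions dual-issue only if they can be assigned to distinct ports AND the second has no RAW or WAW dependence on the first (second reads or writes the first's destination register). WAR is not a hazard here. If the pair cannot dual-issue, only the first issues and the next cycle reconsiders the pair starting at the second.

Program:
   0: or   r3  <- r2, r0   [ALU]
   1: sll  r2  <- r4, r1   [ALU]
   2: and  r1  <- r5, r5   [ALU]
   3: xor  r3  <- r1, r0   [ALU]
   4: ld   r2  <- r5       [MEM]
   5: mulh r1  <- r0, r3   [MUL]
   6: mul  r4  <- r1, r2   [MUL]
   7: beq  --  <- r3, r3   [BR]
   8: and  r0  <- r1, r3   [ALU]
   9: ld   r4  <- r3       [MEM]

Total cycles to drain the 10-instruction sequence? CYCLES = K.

0. or.ALU;sll.ALU @i0/i1  | 2-wide
1. and.ALU @i2  | RAW r1
2. xor.ALU;ld.MEM @i3/i4  | 2-wide
3. mulh.MUL @i5  | no-port MUL/MUL
4. mul.MUL @i6  | no-port MUL/BR
5. beq.BR;and.ALU @i7/i8  | 2-wide
6. ld.MEM @i9  | tail

CYCLES = 7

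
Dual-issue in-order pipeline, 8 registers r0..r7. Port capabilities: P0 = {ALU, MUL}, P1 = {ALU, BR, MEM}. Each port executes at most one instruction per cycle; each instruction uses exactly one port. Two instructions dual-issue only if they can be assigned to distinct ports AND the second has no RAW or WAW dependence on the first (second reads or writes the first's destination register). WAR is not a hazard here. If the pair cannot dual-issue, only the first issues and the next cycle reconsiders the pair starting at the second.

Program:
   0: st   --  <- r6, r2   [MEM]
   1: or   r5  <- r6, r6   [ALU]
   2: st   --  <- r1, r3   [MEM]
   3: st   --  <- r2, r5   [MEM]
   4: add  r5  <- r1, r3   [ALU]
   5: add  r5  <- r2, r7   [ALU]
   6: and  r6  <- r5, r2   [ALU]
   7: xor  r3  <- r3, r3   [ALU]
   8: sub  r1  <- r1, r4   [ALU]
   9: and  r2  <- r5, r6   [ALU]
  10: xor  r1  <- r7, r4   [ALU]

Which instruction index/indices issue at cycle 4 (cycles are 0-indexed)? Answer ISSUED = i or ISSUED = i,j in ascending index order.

ISSUED = 6,7

0. st.MEM/or.ALU @i0/i1  | dual
1. st.MEM @i2  | no-port MEM/MEM
2. st.MEM/add.ALU @i3/i4  | dual
3. add.ALU @i5  | RAW r5
4. and.ALU/xor.ALU @i6/i7  | dual
5. sub.ALU/and.ALU @i8/i9  | dual
6. xor.ALU @i10  | tail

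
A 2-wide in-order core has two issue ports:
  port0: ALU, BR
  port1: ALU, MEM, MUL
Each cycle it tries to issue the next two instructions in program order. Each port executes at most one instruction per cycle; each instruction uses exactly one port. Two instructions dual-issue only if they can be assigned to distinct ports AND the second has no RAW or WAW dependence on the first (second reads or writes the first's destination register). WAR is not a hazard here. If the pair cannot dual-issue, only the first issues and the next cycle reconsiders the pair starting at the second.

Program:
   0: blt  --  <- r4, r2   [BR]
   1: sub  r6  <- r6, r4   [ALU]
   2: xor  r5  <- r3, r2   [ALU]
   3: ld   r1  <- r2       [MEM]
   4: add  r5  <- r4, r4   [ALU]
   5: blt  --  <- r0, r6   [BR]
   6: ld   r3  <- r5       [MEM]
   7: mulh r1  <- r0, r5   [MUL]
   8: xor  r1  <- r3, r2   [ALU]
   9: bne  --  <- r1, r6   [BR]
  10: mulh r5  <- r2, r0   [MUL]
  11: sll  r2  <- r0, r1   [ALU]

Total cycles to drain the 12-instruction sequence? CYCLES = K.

#0 head=0: blt.BR/sub.ALU i0,i1 dual
#1 head=2: xor.ALU/ld.MEM i2,i3 dual
#2 head=4: add.ALU/blt.BR i4,i5 dual
#3 head=6: ld.MEM i6 no-port MEM/MUL
#4 head=7: mulh.MUL i7 WAW r1
#5 head=8: xor.ALU i8 RAW r1
#6 head=9: bne.BR/mulh.MUL i9,i10 dual
#7 head=11: sll.ALU i11 tail

CYCLES = 8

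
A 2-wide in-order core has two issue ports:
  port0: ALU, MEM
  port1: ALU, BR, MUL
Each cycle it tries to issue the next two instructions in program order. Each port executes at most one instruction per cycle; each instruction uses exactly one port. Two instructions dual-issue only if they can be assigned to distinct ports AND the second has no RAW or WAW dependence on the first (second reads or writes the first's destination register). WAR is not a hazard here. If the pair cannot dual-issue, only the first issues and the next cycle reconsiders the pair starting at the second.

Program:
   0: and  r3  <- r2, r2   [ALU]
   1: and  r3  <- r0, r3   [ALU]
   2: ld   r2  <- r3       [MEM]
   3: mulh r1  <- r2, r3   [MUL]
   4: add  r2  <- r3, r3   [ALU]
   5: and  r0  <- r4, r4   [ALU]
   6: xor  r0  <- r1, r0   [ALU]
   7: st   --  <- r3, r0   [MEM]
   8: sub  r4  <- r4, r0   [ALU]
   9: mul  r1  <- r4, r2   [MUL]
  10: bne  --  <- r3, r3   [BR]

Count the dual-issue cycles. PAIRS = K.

PAIRS = 2

#0 head=0: and.ALU i0 RAW+WAW r3
#1 head=1: and.ALU i1 RAW r3
#2 head=2: ld.MEM i2 RAW r2
#3 head=3: mulh.MUL add.ALU i3/i4 pair
#4 head=5: and.ALU i5 RAW+WAW r0
#5 head=6: xor.ALU i6 RAW r0
#6 head=7: st.MEM sub.ALU i7/i8 pair
#7 head=9: mul.MUL i9 no-port MUL/BR
#8 head=10: bne.BR i10 tail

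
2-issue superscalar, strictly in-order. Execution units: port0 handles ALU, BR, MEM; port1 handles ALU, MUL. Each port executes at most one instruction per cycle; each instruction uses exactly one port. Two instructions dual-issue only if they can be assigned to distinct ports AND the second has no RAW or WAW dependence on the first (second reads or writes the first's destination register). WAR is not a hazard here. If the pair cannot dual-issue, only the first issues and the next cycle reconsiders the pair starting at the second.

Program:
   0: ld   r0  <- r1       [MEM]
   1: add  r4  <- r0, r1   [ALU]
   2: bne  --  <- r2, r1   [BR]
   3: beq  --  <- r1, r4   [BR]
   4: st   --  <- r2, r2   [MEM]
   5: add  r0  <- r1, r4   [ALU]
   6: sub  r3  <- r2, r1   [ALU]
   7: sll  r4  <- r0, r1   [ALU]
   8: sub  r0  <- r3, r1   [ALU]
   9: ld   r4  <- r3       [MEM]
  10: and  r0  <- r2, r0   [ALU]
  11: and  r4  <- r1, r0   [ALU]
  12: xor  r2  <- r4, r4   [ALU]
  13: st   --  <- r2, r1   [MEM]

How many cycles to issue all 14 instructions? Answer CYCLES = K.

0. ld.MEM @i0  | RAW r0
1. add.ALU;bne.BR @i1+i2  | dual
2. beq.BR @i3  | no-port BR/MEM
3. st.MEM;add.ALU @i4+i5  | dual
4. sub.ALU;sll.ALU @i6+i7  | dual
5. sub.ALU;ld.MEM @i8+i9  | dual
6. and.ALU @i10  | RAW r0
7. and.ALU @i11  | RAW r4
8. xor.ALU @i12  | RAW r2
9. st.MEM @i13  | tail

CYCLES = 10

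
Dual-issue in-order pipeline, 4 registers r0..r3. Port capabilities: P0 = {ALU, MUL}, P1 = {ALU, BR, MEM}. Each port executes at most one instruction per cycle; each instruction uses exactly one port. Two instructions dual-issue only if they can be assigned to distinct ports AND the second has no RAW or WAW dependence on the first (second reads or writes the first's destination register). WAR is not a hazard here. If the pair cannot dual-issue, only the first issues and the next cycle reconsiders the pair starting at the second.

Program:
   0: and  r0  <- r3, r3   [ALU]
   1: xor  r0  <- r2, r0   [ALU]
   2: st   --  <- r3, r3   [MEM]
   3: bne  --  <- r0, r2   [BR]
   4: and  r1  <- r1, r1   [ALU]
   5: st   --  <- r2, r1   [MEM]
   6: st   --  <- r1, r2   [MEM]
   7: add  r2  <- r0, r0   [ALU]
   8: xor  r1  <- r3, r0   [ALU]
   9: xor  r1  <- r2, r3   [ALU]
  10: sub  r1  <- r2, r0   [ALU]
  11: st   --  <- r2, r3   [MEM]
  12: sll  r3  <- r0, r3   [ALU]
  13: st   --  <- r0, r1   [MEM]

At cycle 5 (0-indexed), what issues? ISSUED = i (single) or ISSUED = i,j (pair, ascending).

ISSUED = 8

[0] i0  and  -- RAW+WAW r0
[1] i1+i2  xor;st  -- dual
[2] i3+i4  bne;and  -- dual
[3] i5  st  -- no-port MEM/MEM
[4] i6+i7  st;add  -- dual
[5] i8  xor  -- WAW r1
[6] i9  xor  -- WAW r1
[7] i10+i11  sub;st  -- dual
[8] i12+i13  sll;st  -- dual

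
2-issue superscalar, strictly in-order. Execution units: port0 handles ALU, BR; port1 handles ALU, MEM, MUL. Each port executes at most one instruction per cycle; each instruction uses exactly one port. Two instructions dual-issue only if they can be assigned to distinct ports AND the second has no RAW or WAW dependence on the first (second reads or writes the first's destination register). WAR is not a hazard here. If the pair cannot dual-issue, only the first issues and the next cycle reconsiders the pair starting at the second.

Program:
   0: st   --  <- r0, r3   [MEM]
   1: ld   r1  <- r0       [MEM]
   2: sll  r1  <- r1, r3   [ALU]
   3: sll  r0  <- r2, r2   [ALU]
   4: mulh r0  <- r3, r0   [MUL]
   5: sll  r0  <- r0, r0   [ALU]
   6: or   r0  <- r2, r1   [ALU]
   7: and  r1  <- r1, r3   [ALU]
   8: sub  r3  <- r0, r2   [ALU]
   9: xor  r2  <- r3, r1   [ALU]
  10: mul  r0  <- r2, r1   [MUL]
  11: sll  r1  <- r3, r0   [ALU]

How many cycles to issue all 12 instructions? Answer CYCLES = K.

CYCLES = 10

  cy0 -> i0 (st) no-port MEM/MEM
  cy1 -> i1 (ld) RAW+WAW r1
  cy2 -> i2,i3 (sll sll) pair
  cy3 -> i4 (mulh) RAW+WAW r0
  cy4 -> i5 (sll) WAW r0
  cy5 -> i6,i7 (or and) pair
  cy6 -> i8 (sub) RAW r3
  cy7 -> i9 (xor) RAW r2
  cy8 -> i10 (mul) RAW r0
  cy9 -> i11 (sll) tail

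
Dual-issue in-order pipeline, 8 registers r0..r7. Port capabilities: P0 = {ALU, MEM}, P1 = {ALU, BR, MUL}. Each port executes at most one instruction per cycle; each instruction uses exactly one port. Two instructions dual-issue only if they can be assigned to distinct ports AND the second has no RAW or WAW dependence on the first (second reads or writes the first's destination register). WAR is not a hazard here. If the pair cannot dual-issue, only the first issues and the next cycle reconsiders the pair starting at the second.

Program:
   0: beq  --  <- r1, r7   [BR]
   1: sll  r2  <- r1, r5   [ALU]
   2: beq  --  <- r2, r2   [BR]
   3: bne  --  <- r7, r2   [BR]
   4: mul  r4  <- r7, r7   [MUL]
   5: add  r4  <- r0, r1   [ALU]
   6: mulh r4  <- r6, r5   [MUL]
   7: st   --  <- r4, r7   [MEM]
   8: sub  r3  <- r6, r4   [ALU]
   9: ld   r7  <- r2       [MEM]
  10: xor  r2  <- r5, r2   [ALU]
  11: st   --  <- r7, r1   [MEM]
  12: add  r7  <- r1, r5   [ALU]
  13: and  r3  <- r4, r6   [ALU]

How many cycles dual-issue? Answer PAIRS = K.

[0] i0/i1  beq sll  -- 2-wide
[1] i2  beq  -- no-port BR/BR
[2] i3  bne  -- no-port BR/MUL
[3] i4  mul  -- WAW r4
[4] i5  add  -- WAW r4
[5] i6  mulh  -- RAW r4
[6] i7/i8  st sub  -- 2-wide
[7] i9/i10  ld xor  -- 2-wide
[8] i11/i12  st add  -- 2-wide
[9] i13  and  -- tail

PAIRS = 4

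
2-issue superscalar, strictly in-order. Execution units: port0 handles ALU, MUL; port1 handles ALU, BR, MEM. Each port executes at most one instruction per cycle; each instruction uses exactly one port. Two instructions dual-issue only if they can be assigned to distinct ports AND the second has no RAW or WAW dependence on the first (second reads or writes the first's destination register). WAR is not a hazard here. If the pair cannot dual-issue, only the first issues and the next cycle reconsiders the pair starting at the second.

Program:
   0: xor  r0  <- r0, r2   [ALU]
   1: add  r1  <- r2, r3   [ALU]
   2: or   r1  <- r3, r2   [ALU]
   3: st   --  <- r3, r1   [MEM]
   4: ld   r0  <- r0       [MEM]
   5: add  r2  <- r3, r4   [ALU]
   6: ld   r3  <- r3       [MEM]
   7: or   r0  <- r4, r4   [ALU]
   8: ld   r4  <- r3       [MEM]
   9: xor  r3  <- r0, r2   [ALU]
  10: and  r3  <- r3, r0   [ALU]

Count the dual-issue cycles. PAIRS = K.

PAIRS = 4

#0 head=0: xor.ALU add.ALU i0/i1 pair
#1 head=2: or.ALU i2 RAW r1
#2 head=3: st.MEM i3 no-port MEM/MEM
#3 head=4: ld.MEM add.ALU i4/i5 pair
#4 head=6: ld.MEM or.ALU i6/i7 pair
#5 head=8: ld.MEM xor.ALU i8/i9 pair
#6 head=10: and.ALU i10 tail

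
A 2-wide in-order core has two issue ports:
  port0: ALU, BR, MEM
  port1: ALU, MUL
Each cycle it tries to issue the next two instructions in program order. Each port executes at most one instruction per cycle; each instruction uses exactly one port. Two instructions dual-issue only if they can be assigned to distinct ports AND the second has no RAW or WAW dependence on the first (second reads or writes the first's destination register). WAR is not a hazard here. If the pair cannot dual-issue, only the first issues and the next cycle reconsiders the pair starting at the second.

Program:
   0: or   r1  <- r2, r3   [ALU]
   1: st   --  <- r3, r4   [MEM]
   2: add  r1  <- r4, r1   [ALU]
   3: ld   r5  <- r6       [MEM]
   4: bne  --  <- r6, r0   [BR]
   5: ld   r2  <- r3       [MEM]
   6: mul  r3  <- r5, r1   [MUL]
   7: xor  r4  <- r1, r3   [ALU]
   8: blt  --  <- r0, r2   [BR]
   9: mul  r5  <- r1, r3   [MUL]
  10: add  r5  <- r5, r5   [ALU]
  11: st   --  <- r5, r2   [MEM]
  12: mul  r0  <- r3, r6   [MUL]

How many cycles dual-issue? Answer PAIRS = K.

PAIRS = 5

  cy0 -> i0&i1 (or.ALU st.MEM) dual
  cy1 -> i2&i3 (add.ALU ld.MEM) dual
  cy2 -> i4 (bne.BR) no-port BR/MEM
  cy3 -> i5&i6 (ld.MEM mul.MUL) dual
  cy4 -> i7&i8 (xor.ALU blt.BR) dual
  cy5 -> i9 (mul.MUL) RAW+WAW r5
  cy6 -> i10 (add.ALU) RAW r5
  cy7 -> i11&i12 (st.MEM mul.MUL) dual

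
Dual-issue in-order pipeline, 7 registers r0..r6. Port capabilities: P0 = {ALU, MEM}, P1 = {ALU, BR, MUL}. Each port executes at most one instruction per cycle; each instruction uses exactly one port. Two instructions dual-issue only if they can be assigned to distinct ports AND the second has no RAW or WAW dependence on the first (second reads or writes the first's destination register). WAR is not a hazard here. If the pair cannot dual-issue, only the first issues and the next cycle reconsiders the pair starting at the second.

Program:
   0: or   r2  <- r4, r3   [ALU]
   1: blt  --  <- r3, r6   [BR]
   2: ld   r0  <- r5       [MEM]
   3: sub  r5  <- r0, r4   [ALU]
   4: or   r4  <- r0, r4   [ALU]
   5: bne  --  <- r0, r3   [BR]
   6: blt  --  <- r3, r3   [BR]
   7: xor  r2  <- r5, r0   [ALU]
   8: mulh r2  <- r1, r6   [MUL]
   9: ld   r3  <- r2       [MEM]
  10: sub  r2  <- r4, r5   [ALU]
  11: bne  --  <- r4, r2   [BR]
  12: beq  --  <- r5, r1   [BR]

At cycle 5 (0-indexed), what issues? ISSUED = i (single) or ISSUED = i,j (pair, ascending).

ISSUED = 8

  cy0 -> i0,i1 (or.ALU/blt.BR) 2-wide
  cy1 -> i2 (ld.MEM) RAW r0
  cy2 -> i3,i4 (sub.ALU/or.ALU) 2-wide
  cy3 -> i5 (bne.BR) no-port BR/BR
  cy4 -> i6,i7 (blt.BR/xor.ALU) 2-wide
  cy5 -> i8 (mulh.MUL) RAW r2
  cy6 -> i9,i10 (ld.MEM/sub.ALU) 2-wide
  cy7 -> i11 (bne.BR) no-port BR/BR
  cy8 -> i12 (beq.BR) tail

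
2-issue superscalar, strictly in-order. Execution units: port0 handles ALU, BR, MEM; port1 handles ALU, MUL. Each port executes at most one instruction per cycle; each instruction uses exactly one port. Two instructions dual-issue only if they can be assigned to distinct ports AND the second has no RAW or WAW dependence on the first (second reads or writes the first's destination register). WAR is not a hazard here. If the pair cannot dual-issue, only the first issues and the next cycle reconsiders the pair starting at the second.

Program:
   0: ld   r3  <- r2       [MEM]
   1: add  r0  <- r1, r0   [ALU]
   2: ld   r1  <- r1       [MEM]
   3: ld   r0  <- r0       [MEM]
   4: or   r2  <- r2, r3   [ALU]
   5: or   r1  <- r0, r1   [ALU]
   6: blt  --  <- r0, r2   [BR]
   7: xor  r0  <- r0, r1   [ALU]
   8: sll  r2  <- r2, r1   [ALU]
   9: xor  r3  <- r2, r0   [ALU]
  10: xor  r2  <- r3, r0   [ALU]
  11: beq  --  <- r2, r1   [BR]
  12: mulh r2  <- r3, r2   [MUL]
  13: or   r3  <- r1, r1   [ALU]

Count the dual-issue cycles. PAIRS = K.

PAIRS = 5

t=0 i0/i1:ld add ; dual
t=1 i2:ld ; no-port MEM/MEM
t=2 i3/i4:ld or ; dual
t=3 i5/i6:or blt ; dual
t=4 i7/i8:xor sll ; dual
t=5 i9:xor ; RAW r3
t=6 i10:xor ; RAW r2
t=7 i11/i12:beq mulh ; dual
t=8 i13:or ; tail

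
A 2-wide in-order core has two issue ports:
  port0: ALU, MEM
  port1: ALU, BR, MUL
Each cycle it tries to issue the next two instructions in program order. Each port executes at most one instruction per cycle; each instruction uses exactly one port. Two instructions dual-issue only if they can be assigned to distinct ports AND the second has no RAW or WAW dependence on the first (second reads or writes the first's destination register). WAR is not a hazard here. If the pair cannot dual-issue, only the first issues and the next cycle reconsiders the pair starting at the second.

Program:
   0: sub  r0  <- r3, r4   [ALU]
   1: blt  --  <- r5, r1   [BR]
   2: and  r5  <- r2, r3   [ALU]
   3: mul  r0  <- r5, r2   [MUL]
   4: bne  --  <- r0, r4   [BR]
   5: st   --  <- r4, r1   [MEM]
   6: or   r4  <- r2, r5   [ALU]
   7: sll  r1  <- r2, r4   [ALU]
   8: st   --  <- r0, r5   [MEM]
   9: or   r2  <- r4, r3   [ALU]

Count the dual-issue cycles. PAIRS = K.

  cy0 -> i0,i1 (sub+blt) 2-wide
  cy1 -> i2 (and) RAW r5
  cy2 -> i3 (mul) no-port MUL/BR
  cy3 -> i4,i5 (bne+st) 2-wide
  cy4 -> i6 (or) RAW r4
  cy5 -> i7,i8 (sll+st) 2-wide
  cy6 -> i9 (or) tail

PAIRS = 3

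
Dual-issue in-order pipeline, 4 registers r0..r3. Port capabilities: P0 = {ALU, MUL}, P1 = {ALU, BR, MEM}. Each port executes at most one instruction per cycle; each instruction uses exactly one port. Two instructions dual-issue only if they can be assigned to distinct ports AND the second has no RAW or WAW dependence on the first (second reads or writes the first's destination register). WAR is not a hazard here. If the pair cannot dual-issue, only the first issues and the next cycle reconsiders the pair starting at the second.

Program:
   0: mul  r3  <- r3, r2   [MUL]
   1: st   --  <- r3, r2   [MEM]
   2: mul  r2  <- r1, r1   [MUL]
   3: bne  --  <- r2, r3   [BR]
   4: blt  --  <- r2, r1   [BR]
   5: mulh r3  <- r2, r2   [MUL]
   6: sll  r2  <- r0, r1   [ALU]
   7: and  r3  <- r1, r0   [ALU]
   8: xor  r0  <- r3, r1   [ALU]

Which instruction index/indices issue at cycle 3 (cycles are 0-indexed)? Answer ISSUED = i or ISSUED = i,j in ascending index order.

ISSUED = 4,5

  cy0 -> i0 (mul.MUL) RAW r3
  cy1 -> i1/i2 (st.MEM+mul.MUL) 2-wide
  cy2 -> i3 (bne.BR) no-port BR/BR
  cy3 -> i4/i5 (blt.BR+mulh.MUL) 2-wide
  cy4 -> i6/i7 (sll.ALU+and.ALU) 2-wide
  cy5 -> i8 (xor.ALU) tail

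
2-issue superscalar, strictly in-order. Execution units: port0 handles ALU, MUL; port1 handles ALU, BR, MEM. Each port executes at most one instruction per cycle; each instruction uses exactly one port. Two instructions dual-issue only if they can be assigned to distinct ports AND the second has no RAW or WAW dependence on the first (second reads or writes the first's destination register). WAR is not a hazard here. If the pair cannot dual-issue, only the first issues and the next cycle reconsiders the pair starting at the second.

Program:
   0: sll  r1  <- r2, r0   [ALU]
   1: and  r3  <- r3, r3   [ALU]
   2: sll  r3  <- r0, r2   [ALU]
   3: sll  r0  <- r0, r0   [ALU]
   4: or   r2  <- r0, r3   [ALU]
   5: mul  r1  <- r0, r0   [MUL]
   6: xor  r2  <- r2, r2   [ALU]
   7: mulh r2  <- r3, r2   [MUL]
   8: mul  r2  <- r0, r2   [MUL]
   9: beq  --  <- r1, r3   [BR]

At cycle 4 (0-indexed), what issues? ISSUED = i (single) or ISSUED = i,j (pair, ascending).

#0 head=0: sll;and i0,i1 pair
#1 head=2: sll;sll i2,i3 pair
#2 head=4: or;mul i4,i5 pair
#3 head=6: xor i6 RAW+WAW r2
#4 head=7: mulh i7 no-port MUL/MUL
#5 head=8: mul;beq i8,i9 pair

ISSUED = 7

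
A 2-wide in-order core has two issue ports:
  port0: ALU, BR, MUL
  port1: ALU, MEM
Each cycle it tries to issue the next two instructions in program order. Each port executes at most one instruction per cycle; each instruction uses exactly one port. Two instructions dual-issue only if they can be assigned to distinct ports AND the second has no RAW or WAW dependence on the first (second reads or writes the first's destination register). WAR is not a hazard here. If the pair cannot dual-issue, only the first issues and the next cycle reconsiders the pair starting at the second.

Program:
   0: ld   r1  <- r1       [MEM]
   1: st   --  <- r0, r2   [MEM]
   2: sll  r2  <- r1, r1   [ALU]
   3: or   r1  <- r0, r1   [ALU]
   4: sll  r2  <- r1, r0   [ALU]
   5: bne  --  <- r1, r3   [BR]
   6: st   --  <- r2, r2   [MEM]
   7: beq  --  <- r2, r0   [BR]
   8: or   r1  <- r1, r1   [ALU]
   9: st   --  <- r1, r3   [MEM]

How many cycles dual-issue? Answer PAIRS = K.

t=0 i0:ld ; no-port MEM/MEM
t=1 i1/i2:st+sll ; 2-wide
t=2 i3:or ; RAW r1
t=3 i4/i5:sll+bne ; 2-wide
t=4 i6/i7:st+beq ; 2-wide
t=5 i8:or ; RAW r1
t=6 i9:st ; tail

PAIRS = 3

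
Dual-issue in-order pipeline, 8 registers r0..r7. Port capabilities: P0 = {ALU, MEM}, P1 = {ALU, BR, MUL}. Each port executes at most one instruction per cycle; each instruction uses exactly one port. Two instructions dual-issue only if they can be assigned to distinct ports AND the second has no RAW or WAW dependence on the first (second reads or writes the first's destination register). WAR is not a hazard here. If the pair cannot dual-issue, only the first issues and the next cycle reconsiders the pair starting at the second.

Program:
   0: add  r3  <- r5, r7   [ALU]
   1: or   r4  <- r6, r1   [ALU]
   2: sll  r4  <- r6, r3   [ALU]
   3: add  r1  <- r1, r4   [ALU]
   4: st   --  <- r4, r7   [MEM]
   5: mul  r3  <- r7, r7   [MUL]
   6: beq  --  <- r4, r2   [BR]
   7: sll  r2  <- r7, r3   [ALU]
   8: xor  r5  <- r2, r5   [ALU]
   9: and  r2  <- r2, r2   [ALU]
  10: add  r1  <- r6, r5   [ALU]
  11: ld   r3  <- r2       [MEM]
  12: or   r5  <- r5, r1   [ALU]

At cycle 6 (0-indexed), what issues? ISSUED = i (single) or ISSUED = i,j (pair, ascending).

t=0 i0&i1:add.ALU+or.ALU ; dual
t=1 i2:sll.ALU ; RAW r4
t=2 i3&i4:add.ALU+st.MEM ; dual
t=3 i5:mul.MUL ; no-port MUL/BR
t=4 i6&i7:beq.BR+sll.ALU ; dual
t=5 i8&i9:xor.ALU+and.ALU ; dual
t=6 i10&i11:add.ALU+ld.MEM ; dual
t=7 i12:or.ALU ; tail

ISSUED = 10,11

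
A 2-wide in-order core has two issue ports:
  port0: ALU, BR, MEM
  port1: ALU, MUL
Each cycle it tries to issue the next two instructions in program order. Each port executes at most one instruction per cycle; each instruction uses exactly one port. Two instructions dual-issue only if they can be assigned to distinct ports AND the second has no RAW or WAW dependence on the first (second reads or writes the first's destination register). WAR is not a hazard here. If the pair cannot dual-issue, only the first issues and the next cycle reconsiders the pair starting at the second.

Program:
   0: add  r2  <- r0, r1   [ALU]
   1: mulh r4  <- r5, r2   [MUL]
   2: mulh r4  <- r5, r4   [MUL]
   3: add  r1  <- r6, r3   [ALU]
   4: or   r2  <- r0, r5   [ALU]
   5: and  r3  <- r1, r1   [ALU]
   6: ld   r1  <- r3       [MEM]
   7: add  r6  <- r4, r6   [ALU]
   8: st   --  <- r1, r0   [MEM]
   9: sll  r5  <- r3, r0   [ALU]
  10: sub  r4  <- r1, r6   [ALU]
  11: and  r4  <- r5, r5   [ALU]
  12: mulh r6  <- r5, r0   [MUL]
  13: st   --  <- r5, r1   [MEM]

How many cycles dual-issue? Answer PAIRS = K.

PAIRS = 5

0. add @i0  | RAW r2
1. mulh @i1  | no-port MUL/MUL
2. mulh;add @i2,i3  | 2-wide
3. or;and @i4,i5  | 2-wide
4. ld;add @i6,i7  | 2-wide
5. st;sll @i8,i9  | 2-wide
6. sub @i10  | WAW r4
7. and;mulh @i11,i12  | 2-wide
8. st @i13  | tail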